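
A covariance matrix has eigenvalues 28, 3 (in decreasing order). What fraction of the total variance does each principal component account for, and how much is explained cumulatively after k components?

Step 1 — total variance = trace(Sigma) = Σ λ_i = 28 + 3 = 31.

Step 2 — fraction explained by component i = λ_i / Σ λ:
  PC1: 28/31 = 0.9032
  PC2: 3/31 = 0.0968

Step 3 — cumulative fraction after k components = (λ_1 + ... + λ_k) / Σ λ:
  k = 1: 28/31 = 0.9032
  k = 2: (28 + 3)/31 = 31/31 = 1

Summary (fraction, with percent):

explained: PC1 0.9032 (90.32%), PC2 0.0968 (9.68%);  cumulative: 0.9032, 1


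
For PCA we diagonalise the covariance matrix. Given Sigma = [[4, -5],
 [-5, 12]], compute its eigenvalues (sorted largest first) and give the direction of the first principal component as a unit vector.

Step 1 — characteristic polynomial of 2×2 Sigma:
  det(Sigma - λI) = λ² - trace · λ + det = 0.
  trace = 4 + 12 = 16, det = 4·12 - (-5)² = 23.
Step 2 — discriminant:
  Δ = trace² - 4·det = 256 - 92 = 164.
Step 3 — eigenvalues:
  λ = (trace ± √Δ)/2 = (16 ± 12.8062)/2,
  λ_1 = 14.4031,  λ_2 = 1.5969.

Step 4 — unit eigenvector for λ_1: solve (Sigma - λ_1 I)v = 0. First row:
  (4 - 14.4031)·v_x + (-5)·v_y = 0, i.e. (-10.4031)·v_x + (-5)·v_y = 0,
  so v ∝ (b, λ_1 - a) = (-5, 10.4031); multiply by -1 so the first entry is positive: u = (5, -10.4031).
  ||u|| = √((5)² + (-10.4031)²) = √(133.225) ≈ 11.5423,
  v_1 = u/||u|| ≈ (0.4332, -0.9013) (||v_1|| = 1).

λ_1 = 14.4031,  λ_2 = 1.5969;  v_1 ≈ (0.4332, -0.9013)


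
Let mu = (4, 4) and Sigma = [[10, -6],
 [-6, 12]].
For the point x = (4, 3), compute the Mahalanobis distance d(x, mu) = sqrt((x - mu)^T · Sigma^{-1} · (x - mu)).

Step 1 — centre the observation: (x - mu) = (0, -1).

Step 2 — invert Sigma. det(Sigma) = 10·12 - (-6)² = 84.
  Sigma^{-1} = (1/det) · [[d, -b], [-b, a]] = [[0.1429, 0.0714],
 [0.0714, 0.119]].

Step 3 — form the quadratic (x - mu)^T · Sigma^{-1} · (x - mu):
  Sigma^{-1} · (x - mu) = (-0.0714, -0.119).
  (x - mu)^T · [Sigma^{-1} · (x - mu)] = (0)·(-0.0714) + (-1)·(-0.119) = 0.119.

Step 4 — take square root: d = √(0.119) ≈ 0.345.

d(x, mu) = √(0.119) ≈ 0.345


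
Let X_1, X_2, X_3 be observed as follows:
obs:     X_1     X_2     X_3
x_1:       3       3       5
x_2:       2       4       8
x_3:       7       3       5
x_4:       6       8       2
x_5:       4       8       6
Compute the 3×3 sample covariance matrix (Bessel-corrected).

Step 1 — column means:
  mean(X_1) = (3 + 2 + 7 + 6 + 4) / 5 = 22/5 = 4.4
  mean(X_2) = (3 + 4 + 3 + 8 + 8) / 5 = 26/5 = 5.2
  mean(X_3) = (5 + 8 + 5 + 2 + 6) / 5 = 26/5 = 5.2

Step 2 — sample covariance S[i,j] = (1/(n-1)) · Σ_k (x_{k,i} - mean_i) · (x_{k,j} - mean_j), with n-1 = 4.
  S[X_1,X_1] = ((-1.4)·(-1.4) + (-2.4)·(-2.4) + (2.6)·(2.6) + (1.6)·(1.6) + (-0.4)·(-0.4)) / 4 = 17.2/4 = 4.3
  S[X_1,X_2] = ((-1.4)·(-2.2) + (-2.4)·(-1.2) + (2.6)·(-2.2) + (1.6)·(2.8) + (-0.4)·(2.8)) / 4 = 3.6/4 = 0.9
  S[X_1,X_3] = ((-1.4)·(-0.2) + (-2.4)·(2.8) + (2.6)·(-0.2) + (1.6)·(-3.2) + (-0.4)·(0.8)) / 4 = -12.4/4 = -3.1
  S[X_2,X_2] = ((-2.2)·(-2.2) + (-1.2)·(-1.2) + (-2.2)·(-2.2) + (2.8)·(2.8) + (2.8)·(2.8)) / 4 = 26.8/4 = 6.7
  S[X_2,X_3] = ((-2.2)·(-0.2) + (-1.2)·(2.8) + (-2.2)·(-0.2) + (2.8)·(-3.2) + (2.8)·(0.8)) / 4 = -9.2/4 = -2.3
  S[X_3,X_3] = ((-0.2)·(-0.2) + (2.8)·(2.8) + (-0.2)·(-0.2) + (-3.2)·(-3.2) + (0.8)·(0.8)) / 4 = 18.8/4 = 4.7

S is symmetric (S[j,i] = S[i,j]). Assembling:

S = [[4.3, 0.9, -3.1],
 [0.9, 6.7, -2.3],
 [-3.1, -2.3, 4.7]]


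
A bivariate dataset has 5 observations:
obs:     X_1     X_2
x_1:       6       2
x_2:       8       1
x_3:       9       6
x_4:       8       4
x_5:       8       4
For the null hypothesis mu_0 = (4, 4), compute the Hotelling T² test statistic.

Step 1 — sample mean vector:
  mean(X_1) = (6 + 8 + 9 + 8 + 8) / 5 = 39/5 = 7.8
  mean(X_2) = (2 + 1 + 6 + 4 + 4) / 5 = 17/5 = 3.4
  x̄ = (7.8, 3.4),  deviation x̄ - mu_0 = (7.8, 3.4) - (4, 4) = (3.8, -0.6).

Step 2 — sample covariance matrix, S[i,j] = (1/(n-1)) · Σ_k (x_{k,i} - mean_i) · (x_{k,j} - mean_j), divisor n-1 = 4:
  S[X_1,X_1] = ((-1.8)·(-1.8) + (0.2)·(0.2) + (1.2)·(1.2) + (0.2)·(0.2) + (0.2)·(0.2)) / 4 = 4.8/4 = 1.2
  S[X_1,X_2] = ((-1.8)·(-1.4) + (0.2)·(-2.4) + (1.2)·(2.6) + (0.2)·(0.6) + (0.2)·(0.6)) / 4 = 5.4/4 = 1.35
  S[X_2,X_2] = ((-1.4)·(-1.4) + (-2.4)·(-2.4) + (2.6)·(2.6) + (0.6)·(0.6) + (0.6)·(0.6)) / 4 = 15.2/4 = 3.8
  S = [[1.2, 1.35],
 [1.35, 3.8]].

Step 3 — invert S. det(S) = 1.2·3.8 - (1.35)² = 2.7375.
  S^{-1} = (1/det) · [[d, -b], [-b, a]] = [[1.3881, -0.4932],
 [-0.4932, 0.4384]].

Step 4 — quadratic form (x̄ - mu_0)^T · S^{-1} · (x̄ - mu_0):
  S^{-1} · (x̄ - mu_0) = (5.5708, -2.137),
  (x̄ - mu_0)^T · [...] = (3.8)·(5.5708) + (-0.6)·(-2.137) = 22.4511.

Step 5 — scale by n: T² = 5 · 22.4511 = 112.2557.

T² ≈ 112.2557


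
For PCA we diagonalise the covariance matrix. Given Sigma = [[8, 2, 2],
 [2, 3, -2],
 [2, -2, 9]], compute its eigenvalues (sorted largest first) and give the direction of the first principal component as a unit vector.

Step 1 — characteristic polynomial p(λ) = det(λI - Sigma) = λ³ - tr·λ² + c_1·λ - det, where tr = trace, c_1 = sum of the principal 2×2 minors, det = det(Sigma):
  tr = 8 + 3 + 9 = 20,
  c_1 = (8·3 - (2)²) + (8·9 - (2)²) + (3·9 - (-2)²) = 20 + 68 + 23 = 111,
  det = 8·(3·9 - (-2)²) - (2)·((2)·9 - (-2)·(2)) + (2)·((2)·(-2) - 3·(2)) = 8·(23) - (2)·(22) + (2)·(-10) = 120.
  So p(λ) = λ³ - 20λ² + 111λ - 120.
Step 2 — look for an integer root (rational root theorem: any rational root is an integer divisor of 120). Testing λ = 8:
  p(8) = 512 - 1280 + 888 - 120 = 0  ✓
  Dividing out (λ - 8): p(λ) = (λ - 8)(λ² - 12λ + 15).
Step 3 — remaining eigenvalues from the quadratic λ² - 12λ + 15 = 0:
  Δ = 12² - 4·15 = 144 - 60 = 84,  λ = (12 ± √84)/2 = (12 ± 9.1652)/2 ≈ 10.5826 or 1.4174.
  Sorted: λ_1 = 10.5826,  λ_2 = 8,  λ_3 = 1.4174  (check: sum = 20 = tr ✓).

Step 4 — unit eigenvector for λ_1 ≈ 10.5826: v spans the null space of (Sigma - λ_1 I), whose rows are
  r_1 = (-2.5826, 2, 2),  r_2 = (2, -7.5826, -2),  r_3 = (2, -2, -1.5826).
  v is orthogonal to every row, so take v ∝ r_1 × r_2 = ((2)·(-2) - (2)·(-7.5826), (2)·(2) - (-2.5826)·(-2), (-2.5826)·(-7.5826) - (2)·(2)) ≈ (11.1652, -1.1652, 15.5826).
  Let u = (11.1652, -1.1652, 15.5826).
  ||u|| = √((11.1652)² + (-1.1652)² + (15.5826)²) = √(368.8348) ≈ 19.2051,  v_1 = u/||u|| ≈ (0.5814, -0.0607, 0.8114) (||v_1|| = 1).

λ_1 = 10.5826,  λ_2 = 8,  λ_3 = 1.4174;  v_1 ≈ (0.5814, -0.0607, 0.8114)


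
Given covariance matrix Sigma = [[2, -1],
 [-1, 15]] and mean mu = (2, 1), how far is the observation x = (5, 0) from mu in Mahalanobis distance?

Step 1 — centre the observation: (x - mu) = (3, -1).

Step 2 — invert Sigma. det(Sigma) = 2·15 - (-1)² = 29.
  Sigma^{-1} = (1/det) · [[d, -b], [-b, a]] = [[0.5172, 0.0345],
 [0.0345, 0.069]].

Step 3 — form the quadratic (x - mu)^T · Sigma^{-1} · (x - mu):
  Sigma^{-1} · (x - mu) = (1.5172, 0.0345).
  (x - mu)^T · [Sigma^{-1} · (x - mu)] = (3)·(1.5172) + (-1)·(0.0345) = 4.5172.

Step 4 — take square root: d = √(4.5172) ≈ 2.1254.

d(x, mu) = √(4.5172) ≈ 2.1254


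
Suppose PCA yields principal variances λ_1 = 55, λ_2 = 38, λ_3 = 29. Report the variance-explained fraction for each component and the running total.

Step 1 — total variance = trace(Sigma) = Σ λ_i = 55 + 38 + 29 = 122.

Step 2 — fraction explained by component i = λ_i / Σ λ:
  PC1: 55/122 = 0.4508
  PC2: 38/122 = 0.3115
  PC3: 29/122 = 0.2377

Step 3 — cumulative fraction after k components = (λ_1 + ... + λ_k) / Σ λ:
  k = 1: 55/122 = 0.4508
  k = 2: (55 + 38)/122 = 93/122 = 0.7623
  k = 3: (55 + 38 + 29)/122 = 122/122 = 1

Summary (fraction, with percent):

explained: PC1 0.4508 (45.08%), PC2 0.3115 (31.15%), PC3 0.2377 (23.77%);  cumulative: 0.4508, 0.7623, 1


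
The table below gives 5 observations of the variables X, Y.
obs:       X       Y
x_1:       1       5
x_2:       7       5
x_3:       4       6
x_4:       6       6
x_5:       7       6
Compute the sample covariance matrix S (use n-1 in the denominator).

Step 1 — column means:
  mean(X) = (1 + 7 + 4 + 6 + 7) / 5 = 25/5 = 5
  mean(Y) = (5 + 5 + 6 + 6 + 6) / 5 = 28/5 = 5.6

Step 2 — sample covariance S[i,j] = (1/(n-1)) · Σ_k (x_{k,i} - mean_i) · (x_{k,j} - mean_j), with n-1 = 4.
  S[X,X] = ((-4)·(-4) + (2)·(2) + (-1)·(-1) + (1)·(1) + (2)·(2)) / 4 = 26/4 = 6.5
  S[X,Y] = ((-4)·(-0.6) + (2)·(-0.6) + (-1)·(0.4) + (1)·(0.4) + (2)·(0.4)) / 4 = 2/4 = 0.5
  S[Y,Y] = ((-0.6)·(-0.6) + (-0.6)·(-0.6) + (0.4)·(0.4) + (0.4)·(0.4) + (0.4)·(0.4)) / 4 = 1.2/4 = 0.3

S is symmetric (S[j,i] = S[i,j]). Assembling:

S = [[6.5, 0.5],
 [0.5, 0.3]]


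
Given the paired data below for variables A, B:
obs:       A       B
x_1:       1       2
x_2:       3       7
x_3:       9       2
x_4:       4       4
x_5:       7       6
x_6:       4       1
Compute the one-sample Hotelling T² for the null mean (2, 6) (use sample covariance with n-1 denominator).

Step 1 — sample mean vector:
  mean(A) = (1 + 3 + 9 + 4 + 7 + 4) / 6 = 28/6 = 4.6667
  mean(B) = (2 + 7 + 2 + 4 + 6 + 1) / 6 = 22/6 = 3.6667
  x̄ = (4.6667, 3.6667),  deviation x̄ - mu_0 = (4.6667, 3.6667) - (2, 6) = (2.6667, -2.3333).

Step 2 — sample covariance matrix, S[i,j] = (1/(n-1)) · Σ_k (x_{k,i} - mean_i) · (x_{k,j} - mean_j), divisor n-1 = 5:
  S[A,A] = ((-3.6667)·(-3.6667) + (-1.6667)·(-1.6667) + (4.3333)·(4.3333) + (-0.6667)·(-0.6667) + (2.3333)·(2.3333) + (-0.6667)·(-0.6667)) / 5 = 41.3333/5 = 8.2667
  S[A,B] = ((-3.6667)·(-1.6667) + (-1.6667)·(3.3333) + (4.3333)·(-1.6667) + (-0.6667)·(0.3333) + (2.3333)·(2.3333) + (-0.6667)·(-2.6667)) / 5 = 0.3333/5 = 0.0667
  S[B,B] = ((-1.6667)·(-1.6667) + (3.3333)·(3.3333) + (-1.6667)·(-1.6667) + (0.3333)·(0.3333) + (2.3333)·(2.3333) + (-2.6667)·(-2.6667)) / 5 = 29.3333/5 = 5.8667
  S = [[8.2667, 0.0667],
 [0.0667, 5.8667]].

Step 3 — invert S. det(S) = 8.2667·5.8667 - (0.0667)² = 48.4933.
  S^{-1} = (1/det) · [[d, -b], [-b, a]] = [[0.121, -0.0014],
 [-0.0014, 0.1705]].

Step 4 — quadratic form (x̄ - mu_0)^T · S^{-1} · (x̄ - mu_0):
  S^{-1} · (x̄ - mu_0) = (0.3258, -0.4014),
  (x̄ - mu_0)^T · [...] = (2.6667)·(0.3258) + (-2.3333)·(-0.4014) = 1.8055.

Step 5 — scale by n: T² = 6 · 1.8055 = 10.8331.

T² ≈ 10.8331


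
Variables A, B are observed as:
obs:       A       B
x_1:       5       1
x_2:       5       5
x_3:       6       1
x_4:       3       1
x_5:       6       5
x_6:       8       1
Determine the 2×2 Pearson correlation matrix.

Step 1 — column means:
  mean(A) = (5 + 5 + 6 + 3 + 6 + 8) / 6 = 33/6 = 5.5
  mean(B) = (1 + 5 + 1 + 1 + 5 + 1) / 6 = 14/6 = 2.3333

Step 2 — sample variances and covariances s[i,j] = (1/(n-1)) · Σ_k (x_{k,i} - mean_i) · (x_{k,j} - mean_j), with n-1 = 5:
  s[A,A] = ((-0.5)·(-0.5) + (-0.5)·(-0.5) + (0.5)·(0.5) + (-2.5)·(-2.5) + (0.5)·(0.5) + (2.5)·(2.5)) / 5 = 13.5/5 = 2.7
  s[A,B] = ((-0.5)·(-1.3333) + (-0.5)·(2.6667) + (0.5)·(-1.3333) + (-2.5)·(-1.3333) + (0.5)·(2.6667) + (2.5)·(-1.3333)) / 5 = 0/5 = 0
  s[B,B] = ((-1.3333)·(-1.3333) + (2.6667)·(2.6667) + (-1.3333)·(-1.3333) + (-1.3333)·(-1.3333) + (2.6667)·(2.6667) + (-1.3333)·(-1.3333)) / 5 = 21.3333/5 = 4.2667
  Sample standard deviations s_i = √(s[i,i]):
  s(A) = √(2.7) = 1.6432
  s(B) = √(4.2667) = 2.0656

Step 3 — r_{ij} = s_{ij} / (s_i · s_j):
  r[A,A] = 1 (diagonal).
  r[A,B] = 0 / (1.6432 · 2.0656) = 0 / 3.3941 = 0
  r[B,B] = 1 (diagonal).

R is symmetric with unit diagonal. Assembling:

R = [[1, 0],
 [0, 1]]


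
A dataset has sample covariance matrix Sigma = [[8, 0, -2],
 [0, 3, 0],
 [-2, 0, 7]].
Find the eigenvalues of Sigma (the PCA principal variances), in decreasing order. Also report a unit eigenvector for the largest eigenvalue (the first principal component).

Step 1 — characteristic polynomial p(λ) = det(λI - Sigma) = λ³ - tr·λ² + c_1·λ - det, where tr = trace, c_1 = sum of the principal 2×2 minors, det = det(Sigma):
  tr = 8 + 3 + 7 = 18,
  c_1 = (8·3 - (0)²) + (8·7 - (-2)²) + (3·7 - (0)²) = 24 + 52 + 21 = 97,
  det = 8·(3·7 - (0)²) - (0)·((0)·7 - (0)·(-2)) + (-2)·((0)·(0) - 3·(-2)) = 8·(21) - (0)·(0) + (-2)·(6) = 156.
  So p(λ) = λ³ - 18λ² + 97λ - 156.
Step 2 — look for an integer root (rational root theorem: any rational root is an integer divisor of 156). Testing λ = 3:
  p(3) = 27 - 162 + 291 - 156 = 0  ✓
  Dividing out (λ - 3): p(λ) = (λ - 3)(λ² - 15λ + 52).
Step 3 — remaining eigenvalues from the quadratic λ² - 15λ + 52 = 0:
  Δ = 15² - 4·52 = 225 - 208 = 17,  λ = (15 ± √17)/2 = (15 ± 4.1231)/2 ≈ 9.5616 or 5.4384.
  Sorted: λ_1 = 9.5616,  λ_2 = 5.4384,  λ_3 = 3  (check: sum = 18 = tr ✓).

Step 4 — unit eigenvector for λ_1 ≈ 9.5616: v spans the null space of (Sigma - λ_1 I), whose rows are
  r_1 = (-1.5616, 0, -2),  r_2 = (0, -6.5616, 0),  r_3 = (-2, 0, -2.5616).
  v is orthogonal to every row, so take v ∝ r_1 × r_2 = ((0)·(0) - (-2)·(-6.5616), (-2)·(0) - (-1.5616)·(0), (-1.5616)·(-6.5616) - (0)·(0)) ≈ (-13.1231, 0, 10.2462).
  Rescale (multiply by -1 so the first nonzero entry is positive): u = (13.1231, 0, -10.2462).
  ||u|| = √((13.1231)² + (0)² + (-10.2462)²) = √(277.2007) ≈ 16.6493,  v_1 = u/||u|| ≈ (0.7882, 0, -0.6154) (||v_1|| = 1).

λ_1 = 9.5616,  λ_2 = 5.4384,  λ_3 = 3;  v_1 ≈ (0.7882, 0, -0.6154)


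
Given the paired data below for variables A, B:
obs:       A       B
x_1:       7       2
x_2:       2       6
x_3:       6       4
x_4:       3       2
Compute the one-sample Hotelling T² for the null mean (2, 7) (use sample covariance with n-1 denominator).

Step 1 — sample mean vector:
  mean(A) = (7 + 2 + 6 + 3) / 4 = 18/4 = 4.5
  mean(B) = (2 + 6 + 4 + 2) / 4 = 14/4 = 3.5
  x̄ = (4.5, 3.5),  deviation x̄ - mu_0 = (4.5, 3.5) - (2, 7) = (2.5, -3.5).

Step 2 — sample covariance matrix, S[i,j] = (1/(n-1)) · Σ_k (x_{k,i} - mean_i) · (x_{k,j} - mean_j), divisor n-1 = 3:
  S[A,A] = ((2.5)·(2.5) + (-2.5)·(-2.5) + (1.5)·(1.5) + (-1.5)·(-1.5)) / 3 = 17/3 = 5.6667
  S[A,B] = ((2.5)·(-1.5) + (-2.5)·(2.5) + (1.5)·(0.5) + (-1.5)·(-1.5)) / 3 = -7/3 = -2.3333
  S[B,B] = ((-1.5)·(-1.5) + (2.5)·(2.5) + (0.5)·(0.5) + (-1.5)·(-1.5)) / 3 = 11/3 = 3.6667
  S = [[5.6667, -2.3333],
 [-2.3333, 3.6667]].

Step 3 — invert S. det(S) = 5.6667·3.6667 - (-2.3333)² = 15.3333.
  S^{-1} = (1/det) · [[d, -b], [-b, a]] = [[0.2391, 0.1522],
 [0.1522, 0.3696]].

Step 4 — quadratic form (x̄ - mu_0)^T · S^{-1} · (x̄ - mu_0):
  S^{-1} · (x̄ - mu_0) = (0.0652, -0.913),
  (x̄ - mu_0)^T · [...] = (2.5)·(0.0652) + (-3.5)·(-0.913) = 3.3587.

Step 5 — scale by n: T² = 4 · 3.3587 = 13.4348.

T² ≈ 13.4348


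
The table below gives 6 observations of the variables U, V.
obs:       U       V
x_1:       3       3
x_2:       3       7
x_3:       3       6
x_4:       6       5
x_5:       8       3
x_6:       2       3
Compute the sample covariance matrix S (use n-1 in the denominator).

Step 1 — column means:
  mean(U) = (3 + 3 + 3 + 6 + 8 + 2) / 6 = 25/6 = 4.1667
  mean(V) = (3 + 7 + 6 + 5 + 3 + 3) / 6 = 27/6 = 4.5

Step 2 — sample covariance S[i,j] = (1/(n-1)) · Σ_k (x_{k,i} - mean_i) · (x_{k,j} - mean_j), with n-1 = 5.
  S[U,U] = ((-1.1667)·(-1.1667) + (-1.1667)·(-1.1667) + (-1.1667)·(-1.1667) + (1.8333)·(1.8333) + (3.8333)·(3.8333) + (-2.1667)·(-2.1667)) / 5 = 26.8333/5 = 5.3667
  S[U,V] = ((-1.1667)·(-1.5) + (-1.1667)·(2.5) + (-1.1667)·(1.5) + (1.8333)·(0.5) + (3.8333)·(-1.5) + (-2.1667)·(-1.5)) / 5 = -4.5/5 = -0.9
  S[V,V] = ((-1.5)·(-1.5) + (2.5)·(2.5) + (1.5)·(1.5) + (0.5)·(0.5) + (-1.5)·(-1.5) + (-1.5)·(-1.5)) / 5 = 15.5/5 = 3.1

S is symmetric (S[j,i] = S[i,j]). Assembling:

S = [[5.3667, -0.9],
 [-0.9, 3.1]]


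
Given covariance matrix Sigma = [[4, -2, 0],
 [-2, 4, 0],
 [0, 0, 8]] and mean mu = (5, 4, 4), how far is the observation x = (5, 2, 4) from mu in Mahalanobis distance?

Step 1 — centre the observation: (x - mu) = (0, -2, 0).

Step 2 — invert Sigma (cofactor / det for 3×3, or solve directly):
  Sigma^{-1} = [[0.3333, 0.1667, 0],
 [0.1667, 0.3333, 0],
 [0, 0, 0.125]].

Step 3 — form the quadratic (x - mu)^T · Sigma^{-1} · (x - mu):
  Sigma^{-1} · (x - mu) = (-0.3333, -0.6667, 0).
  (x - mu)^T · [Sigma^{-1} · (x - mu)] = (0)·(-0.3333) + (-2)·(-0.6667) + (0)·(0) = 1.3333.

Step 4 — take square root: d = √(1.3333) ≈ 1.1547.

d(x, mu) = √(1.3333) ≈ 1.1547


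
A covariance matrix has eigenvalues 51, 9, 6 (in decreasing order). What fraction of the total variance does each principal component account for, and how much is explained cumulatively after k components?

Step 1 — total variance = trace(Sigma) = Σ λ_i = 51 + 9 + 6 = 66.

Step 2 — fraction explained by component i = λ_i / Σ λ:
  PC1: 51/66 = 0.7727
  PC2: 9/66 = 0.1364
  PC3: 6/66 = 0.0909

Step 3 — cumulative fraction after k components = (λ_1 + ... + λ_k) / Σ λ:
  k = 1: 51/66 = 0.7727
  k = 2: (51 + 9)/66 = 60/66 = 0.9091
  k = 3: (51 + 9 + 6)/66 = 66/66 = 1

Summary (fraction, with percent):

explained: PC1 0.7727 (77.27%), PC2 0.1364 (13.64%), PC3 0.0909 (9.09%);  cumulative: 0.7727, 0.9091, 1


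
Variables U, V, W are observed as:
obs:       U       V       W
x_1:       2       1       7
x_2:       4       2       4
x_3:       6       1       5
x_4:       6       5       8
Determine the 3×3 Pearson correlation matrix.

Step 1 — column means:
  mean(U) = (2 + 4 + 6 + 6) / 4 = 18/4 = 4.5
  mean(V) = (1 + 2 + 1 + 5) / 4 = 9/4 = 2.25
  mean(W) = (7 + 4 + 5 + 8) / 4 = 24/4 = 6

Step 2 — sample variances and covariances s[i,j] = (1/(n-1)) · Σ_k (x_{k,i} - mean_i) · (x_{k,j} - mean_j), with n-1 = 3:
  s[U,U] = ((-2.5)·(-2.5) + (-0.5)·(-0.5) + (1.5)·(1.5) + (1.5)·(1.5)) / 3 = 11/3 = 3.6667
  s[U,V] = ((-2.5)·(-1.25) + (-0.5)·(-0.25) + (1.5)·(-1.25) + (1.5)·(2.75)) / 3 = 5.5/3 = 1.8333
  s[U,W] = ((-2.5)·(1) + (-0.5)·(-2) + (1.5)·(-1) + (1.5)·(2)) / 3 = 0/3 = 0
  s[V,V] = ((-1.25)·(-1.25) + (-0.25)·(-0.25) + (-1.25)·(-1.25) + (2.75)·(2.75)) / 3 = 10.75/3 = 3.5833
  s[V,W] = ((-1.25)·(1) + (-0.25)·(-2) + (-1.25)·(-1) + (2.75)·(2)) / 3 = 6/3 = 2
  s[W,W] = ((1)·(1) + (-2)·(-2) + (-1)·(-1) + (2)·(2)) / 3 = 10/3 = 3.3333
  Sample standard deviations s_i = √(s[i,i]):
  s(U) = √(3.6667) = 1.9149
  s(V) = √(3.5833) = 1.893
  s(W) = √(3.3333) = 1.8257

Step 3 — r_{ij} = s_{ij} / (s_i · s_j):
  r[U,U] = 1 (diagonal).
  r[U,V] = 1.8333 / (1.9149 · 1.893) = 1.8333 / 3.6248 = 0.5058
  r[U,W] = 0 / (1.9149 · 1.8257) = 0 / 3.496 = 0
  r[V,V] = 1 (diagonal).
  r[V,W] = 2 / (1.893 · 1.8257) = 2 / 3.4561 = 0.5787
  r[W,W] = 1 (diagonal).

R is symmetric with unit diagonal. Assembling:

R = [[1, 0.5058, 0],
 [0.5058, 1, 0.5787],
 [0, 0.5787, 1]]


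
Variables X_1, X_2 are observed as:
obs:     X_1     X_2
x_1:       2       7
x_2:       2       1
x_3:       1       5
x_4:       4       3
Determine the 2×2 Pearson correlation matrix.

Step 1 — column means:
  mean(X_1) = (2 + 2 + 1 + 4) / 4 = 9/4 = 2.25
  mean(X_2) = (7 + 1 + 5 + 3) / 4 = 16/4 = 4

Step 2 — sample variances and covariances s[i,j] = (1/(n-1)) · Σ_k (x_{k,i} - mean_i) · (x_{k,j} - mean_j), with n-1 = 3:
  s[X_1,X_1] = ((-0.25)·(-0.25) + (-0.25)·(-0.25) + (-1.25)·(-1.25) + (1.75)·(1.75)) / 3 = 4.75/3 = 1.5833
  s[X_1,X_2] = ((-0.25)·(3) + (-0.25)·(-3) + (-1.25)·(1) + (1.75)·(-1)) / 3 = -3/3 = -1
  s[X_2,X_2] = ((3)·(3) + (-3)·(-3) + (1)·(1) + (-1)·(-1)) / 3 = 20/3 = 6.6667
  Sample standard deviations s_i = √(s[i,i]):
  s(X_1) = √(1.5833) = 1.2583
  s(X_2) = √(6.6667) = 2.582

Step 3 — r_{ij} = s_{ij} / (s_i · s_j):
  r[X_1,X_1] = 1 (diagonal).
  r[X_1,X_2] = -1 / (1.2583 · 2.582) = -1 / 3.2489 = -0.3078
  r[X_2,X_2] = 1 (diagonal).

R is symmetric with unit diagonal. Assembling:

R = [[1, -0.3078],
 [-0.3078, 1]]


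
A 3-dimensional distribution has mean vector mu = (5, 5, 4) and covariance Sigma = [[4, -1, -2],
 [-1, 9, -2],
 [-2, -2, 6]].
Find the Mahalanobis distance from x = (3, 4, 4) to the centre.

Step 1 — centre the observation: (x - mu) = (-2, -1, 0).

Step 2 — invert Sigma (cofactor / det for 3×3, or solve directly):
  Sigma^{-1} = [[0.3333, 0.0667, 0.1333],
 [0.0667, 0.1333, 0.0667],
 [0.1333, 0.0667, 0.2333]].

Step 3 — form the quadratic (x - mu)^T · Sigma^{-1} · (x - mu):
  Sigma^{-1} · (x - mu) = (-0.7333, -0.2667, -0.3333).
  (x - mu)^T · [Sigma^{-1} · (x - mu)] = (-2)·(-0.7333) + (-1)·(-0.2667) + (0)·(-0.3333) = 1.7333.

Step 4 — take square root: d = √(1.7333) ≈ 1.3166.

d(x, mu) = √(1.7333) ≈ 1.3166


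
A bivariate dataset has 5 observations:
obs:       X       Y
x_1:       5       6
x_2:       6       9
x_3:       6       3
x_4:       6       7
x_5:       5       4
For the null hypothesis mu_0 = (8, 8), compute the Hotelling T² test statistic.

Step 1 — sample mean vector:
  mean(X) = (5 + 6 + 6 + 6 + 5) / 5 = 28/5 = 5.6
  mean(Y) = (6 + 9 + 3 + 7 + 4) / 5 = 29/5 = 5.8
  x̄ = (5.6, 5.8),  deviation x̄ - mu_0 = (5.6, 5.8) - (8, 8) = (-2.4, -2.2).

Step 2 — sample covariance matrix, S[i,j] = (1/(n-1)) · Σ_k (x_{k,i} - mean_i) · (x_{k,j} - mean_j), divisor n-1 = 4:
  S[X,X] = ((-0.6)·(-0.6) + (0.4)·(0.4) + (0.4)·(0.4) + (0.4)·(0.4) + (-0.6)·(-0.6)) / 4 = 1.2/4 = 0.3
  S[X,Y] = ((-0.6)·(0.2) + (0.4)·(3.2) + (0.4)·(-2.8) + (0.4)·(1.2) + (-0.6)·(-1.8)) / 4 = 1.6/4 = 0.4
  S[Y,Y] = ((0.2)·(0.2) + (3.2)·(3.2) + (-2.8)·(-2.8) + (1.2)·(1.2) + (-1.8)·(-1.8)) / 4 = 22.8/4 = 5.7
  S = [[0.3, 0.4],
 [0.4, 5.7]].

Step 3 — invert S. det(S) = 0.3·5.7 - (0.4)² = 1.55.
  S^{-1} = (1/det) · [[d, -b], [-b, a]] = [[3.6774, -0.2581],
 [-0.2581, 0.1935]].

Step 4 — quadratic form (x̄ - mu_0)^T · S^{-1} · (x̄ - mu_0):
  S^{-1} · (x̄ - mu_0) = (-8.2581, 0.1935),
  (x̄ - mu_0)^T · [...] = (-2.4)·(-8.2581) + (-2.2)·(0.1935) = 19.3935.

Step 5 — scale by n: T² = 5 · 19.3935 = 96.9677.

T² ≈ 96.9677


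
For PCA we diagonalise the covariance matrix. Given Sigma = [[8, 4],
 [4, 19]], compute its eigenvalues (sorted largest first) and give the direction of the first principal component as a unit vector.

Step 1 — characteristic polynomial of 2×2 Sigma:
  det(Sigma - λI) = λ² - trace · λ + det = 0.
  trace = 8 + 19 = 27, det = 8·19 - (4)² = 136.
Step 2 — discriminant:
  Δ = trace² - 4·det = 729 - 544 = 185.
Step 3 — eigenvalues:
  λ = (trace ± √Δ)/2 = (27 ± 13.6015)/2,
  λ_1 = 20.3007,  λ_2 = 6.6993.

Step 4 — unit eigenvector for λ_1: solve (Sigma - λ_1 I)v = 0. First row:
  (8 - 20.3007)·v_x + (4)·v_y = 0, i.e. (-12.3007)·v_x + (4)·v_y = 0,
  so v ∝ (b, λ_1 - a) = (4, 12.3007) = u.
  ||u|| = √((4)² + (12.3007)²) = √(167.3081) ≈ 12.9348,
  v_1 = u/||u|| ≈ (0.3092, 0.951) (||v_1|| = 1).

λ_1 = 20.3007,  λ_2 = 6.6993;  v_1 ≈ (0.3092, 0.951)


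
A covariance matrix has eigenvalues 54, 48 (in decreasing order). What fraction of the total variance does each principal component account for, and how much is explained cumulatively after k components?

Step 1 — total variance = trace(Sigma) = Σ λ_i = 54 + 48 = 102.

Step 2 — fraction explained by component i = λ_i / Σ λ:
  PC1: 54/102 = 0.5294
  PC2: 48/102 = 0.4706

Step 3 — cumulative fraction after k components = (λ_1 + ... + λ_k) / Σ λ:
  k = 1: 54/102 = 0.5294
  k = 2: (54 + 48)/102 = 102/102 = 1

Summary (fraction, with percent):

explained: PC1 0.5294 (52.94%), PC2 0.4706 (47.06%);  cumulative: 0.5294, 1


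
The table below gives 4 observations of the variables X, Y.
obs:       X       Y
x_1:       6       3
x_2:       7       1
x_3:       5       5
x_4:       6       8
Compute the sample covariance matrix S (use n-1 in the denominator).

Step 1 — column means:
  mean(X) = (6 + 7 + 5 + 6) / 4 = 24/4 = 6
  mean(Y) = (3 + 1 + 5 + 8) / 4 = 17/4 = 4.25

Step 2 — sample covariance S[i,j] = (1/(n-1)) · Σ_k (x_{k,i} - mean_i) · (x_{k,j} - mean_j), with n-1 = 3.
  S[X,X] = ((0)·(0) + (1)·(1) + (-1)·(-1) + (0)·(0)) / 3 = 2/3 = 0.6667
  S[X,Y] = ((0)·(-1.25) + (1)·(-3.25) + (-1)·(0.75) + (0)·(3.75)) / 3 = -4/3 = -1.3333
  S[Y,Y] = ((-1.25)·(-1.25) + (-3.25)·(-3.25) + (0.75)·(0.75) + (3.75)·(3.75)) / 3 = 26.75/3 = 8.9167

S is symmetric (S[j,i] = S[i,j]). Assembling:

S = [[0.6667, -1.3333],
 [-1.3333, 8.9167]]


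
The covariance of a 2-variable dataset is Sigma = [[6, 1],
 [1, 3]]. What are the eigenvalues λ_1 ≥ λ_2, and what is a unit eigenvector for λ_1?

Step 1 — characteristic polynomial of 2×2 Sigma:
  det(Sigma - λI) = λ² - trace · λ + det = 0.
  trace = 6 + 3 = 9, det = 6·3 - (1)² = 17.
Step 2 — discriminant:
  Δ = trace² - 4·det = 81 - 68 = 13.
Step 3 — eigenvalues:
  λ = (trace ± √Δ)/2 = (9 ± 3.6056)/2,
  λ_1 = 6.3028,  λ_2 = 2.6972.

Step 4 — unit eigenvector for λ_1: solve (Sigma - λ_1 I)v = 0. First row:
  (6 - 6.3028)·v_x + (1)·v_y = 0, i.e. (-0.3028)·v_x + (1)·v_y = 0,
  so v ∝ (b, λ_1 - a) = (1, 0.3028) = u.
  ||u|| = √((1)² + (0.3028)²) = √(1.0917) ≈ 1.0448,
  v_1 = u/||u|| ≈ (0.9571, 0.2898) (||v_1|| = 1).

λ_1 = 6.3028,  λ_2 = 2.6972;  v_1 ≈ (0.9571, 0.2898)


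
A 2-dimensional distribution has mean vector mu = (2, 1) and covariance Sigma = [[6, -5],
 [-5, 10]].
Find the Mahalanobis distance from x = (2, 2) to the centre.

Step 1 — centre the observation: (x - mu) = (0, 1).

Step 2 — invert Sigma. det(Sigma) = 6·10 - (-5)² = 35.
  Sigma^{-1} = (1/det) · [[d, -b], [-b, a]] = [[0.2857, 0.1429],
 [0.1429, 0.1714]].

Step 3 — form the quadratic (x - mu)^T · Sigma^{-1} · (x - mu):
  Sigma^{-1} · (x - mu) = (0.1429, 0.1714).
  (x - mu)^T · [Sigma^{-1} · (x - mu)] = (0)·(0.1429) + (1)·(0.1714) = 0.1714.

Step 4 — take square root: d = √(0.1714) ≈ 0.414.

d(x, mu) = √(0.1714) ≈ 0.414


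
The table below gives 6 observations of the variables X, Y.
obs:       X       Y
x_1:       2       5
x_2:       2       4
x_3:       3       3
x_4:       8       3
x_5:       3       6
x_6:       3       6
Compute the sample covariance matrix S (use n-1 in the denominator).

Step 1 — column means:
  mean(X) = (2 + 2 + 3 + 8 + 3 + 3) / 6 = 21/6 = 3.5
  mean(Y) = (5 + 4 + 3 + 3 + 6 + 6) / 6 = 27/6 = 4.5

Step 2 — sample covariance S[i,j] = (1/(n-1)) · Σ_k (x_{k,i} - mean_i) · (x_{k,j} - mean_j), with n-1 = 5.
  S[X,X] = ((-1.5)·(-1.5) + (-1.5)·(-1.5) + (-0.5)·(-0.5) + (4.5)·(4.5) + (-0.5)·(-0.5) + (-0.5)·(-0.5)) / 5 = 25.5/5 = 5.1
  S[X,Y] = ((-1.5)·(0.5) + (-1.5)·(-0.5) + (-0.5)·(-1.5) + (4.5)·(-1.5) + (-0.5)·(1.5) + (-0.5)·(1.5)) / 5 = -7.5/5 = -1.5
  S[Y,Y] = ((0.5)·(0.5) + (-0.5)·(-0.5) + (-1.5)·(-1.5) + (-1.5)·(-1.5) + (1.5)·(1.5) + (1.5)·(1.5)) / 5 = 9.5/5 = 1.9

S is symmetric (S[j,i] = S[i,j]). Assembling:

S = [[5.1, -1.5],
 [-1.5, 1.9]]


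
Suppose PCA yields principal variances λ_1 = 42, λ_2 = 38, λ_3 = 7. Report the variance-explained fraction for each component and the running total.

Step 1 — total variance = trace(Sigma) = Σ λ_i = 42 + 38 + 7 = 87.

Step 2 — fraction explained by component i = λ_i / Σ λ:
  PC1: 42/87 = 0.4828
  PC2: 38/87 = 0.4368
  PC3: 7/87 = 0.0805

Step 3 — cumulative fraction after k components = (λ_1 + ... + λ_k) / Σ λ:
  k = 1: 42/87 = 0.4828
  k = 2: (42 + 38)/87 = 80/87 = 0.9195
  k = 3: (42 + 38 + 7)/87 = 87/87 = 1

Summary (fraction, with percent):

explained: PC1 0.4828 (48.28%), PC2 0.4368 (43.68%), PC3 0.0805 (8.05%);  cumulative: 0.4828, 0.9195, 1


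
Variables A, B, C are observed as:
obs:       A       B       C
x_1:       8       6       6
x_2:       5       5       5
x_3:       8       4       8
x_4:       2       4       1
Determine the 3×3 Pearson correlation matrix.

Step 1 — column means:
  mean(A) = (8 + 5 + 8 + 2) / 4 = 23/4 = 5.75
  mean(B) = (6 + 5 + 4 + 4) / 4 = 19/4 = 4.75
  mean(C) = (6 + 5 + 8 + 1) / 4 = 20/4 = 5

Step 2 — sample variances and covariances s[i,j] = (1/(n-1)) · Σ_k (x_{k,i} - mean_i) · (x_{k,j} - mean_j), with n-1 = 3:
  s[A,A] = ((2.25)·(2.25) + (-0.75)·(-0.75) + (2.25)·(2.25) + (-3.75)·(-3.75)) / 3 = 24.75/3 = 8.25
  s[A,B] = ((2.25)·(1.25) + (-0.75)·(0.25) + (2.25)·(-0.75) + (-3.75)·(-0.75)) / 3 = 3.75/3 = 1.25
  s[A,C] = ((2.25)·(1) + (-0.75)·(0) + (2.25)·(3) + (-3.75)·(-4)) / 3 = 24/3 = 8
  s[B,B] = ((1.25)·(1.25) + (0.25)·(0.25) + (-0.75)·(-0.75) + (-0.75)·(-0.75)) / 3 = 2.75/3 = 0.9167
  s[B,C] = ((1.25)·(1) + (0.25)·(0) + (-0.75)·(3) + (-0.75)·(-4)) / 3 = 2/3 = 0.6667
  s[C,C] = ((1)·(1) + (0)·(0) + (3)·(3) + (-4)·(-4)) / 3 = 26/3 = 8.6667
  Sample standard deviations s_i = √(s[i,i]):
  s(A) = √(8.25) = 2.8723
  s(B) = √(0.9167) = 0.9574
  s(C) = √(8.6667) = 2.9439

Step 3 — r_{ij} = s_{ij} / (s_i · s_j):
  r[A,A] = 1 (diagonal).
  r[A,B] = 1.25 / (2.8723 · 0.9574) = 1.25 / 2.75 = 0.4545
  r[A,C] = 8 / (2.8723 · 2.9439) = 8 / 8.4558 = 0.9461
  r[B,B] = 1 (diagonal).
  r[B,C] = 0.6667 / (0.9574 · 2.9439) = 0.6667 / 2.8186 = 0.2365
  r[C,C] = 1 (diagonal).

R is symmetric with unit diagonal. Assembling:

R = [[1, 0.4545, 0.9461],
 [0.4545, 1, 0.2365],
 [0.9461, 0.2365, 1]]


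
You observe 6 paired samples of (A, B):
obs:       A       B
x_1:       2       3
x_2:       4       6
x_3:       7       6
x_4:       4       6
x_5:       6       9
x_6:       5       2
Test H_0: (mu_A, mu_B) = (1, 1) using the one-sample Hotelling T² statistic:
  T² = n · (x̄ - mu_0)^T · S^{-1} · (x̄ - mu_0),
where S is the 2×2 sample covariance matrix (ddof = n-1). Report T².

Step 1 — sample mean vector:
  mean(A) = (2 + 4 + 7 + 4 + 6 + 5) / 6 = 28/6 = 4.6667
  mean(B) = (3 + 6 + 6 + 6 + 9 + 2) / 6 = 32/6 = 5.3333
  x̄ = (4.6667, 5.3333),  deviation x̄ - mu_0 = (4.6667, 5.3333) - (1, 1) = (3.6667, 4.3333).

Step 2 — sample covariance matrix, S[i,j] = (1/(n-1)) · Σ_k (x_{k,i} - mean_i) · (x_{k,j} - mean_j), divisor n-1 = 5:
  S[A,A] = ((-2.6667)·(-2.6667) + (-0.6667)·(-0.6667) + (2.3333)·(2.3333) + (-0.6667)·(-0.6667) + (1.3333)·(1.3333) + (0.3333)·(0.3333)) / 5 = 15.3333/5 = 3.0667
  S[A,B] = ((-2.6667)·(-2.3333) + (-0.6667)·(0.6667) + (2.3333)·(0.6667) + (-0.6667)·(0.6667) + (1.3333)·(3.6667) + (0.3333)·(-3.3333)) / 5 = 10.6667/5 = 2.1333
  S[B,B] = ((-2.3333)·(-2.3333) + (0.6667)·(0.6667) + (0.6667)·(0.6667) + (0.6667)·(0.6667) + (3.6667)·(3.6667) + (-3.3333)·(-3.3333)) / 5 = 31.3333/5 = 6.2667
  S = [[3.0667, 2.1333],
 [2.1333, 6.2667]].

Step 3 — invert S. det(S) = 3.0667·6.2667 - (2.1333)² = 14.6667.
  S^{-1} = (1/det) · [[d, -b], [-b, a]] = [[0.4273, -0.1455],
 [-0.1455, 0.2091]].

Step 4 — quadratic form (x̄ - mu_0)^T · S^{-1} · (x̄ - mu_0):
  S^{-1} · (x̄ - mu_0) = (0.9364, 0.3727),
  (x̄ - mu_0)^T · [...] = (3.6667)·(0.9364) + (4.3333)·(0.3727) = 5.0485.

Step 5 — scale by n: T² = 6 · 5.0485 = 30.2909.

T² ≈ 30.2909


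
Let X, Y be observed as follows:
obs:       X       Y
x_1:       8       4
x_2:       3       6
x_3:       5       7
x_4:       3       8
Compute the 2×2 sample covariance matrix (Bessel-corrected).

Step 1 — column means:
  mean(X) = (8 + 3 + 5 + 3) / 4 = 19/4 = 4.75
  mean(Y) = (4 + 6 + 7 + 8) / 4 = 25/4 = 6.25

Step 2 — sample covariance S[i,j] = (1/(n-1)) · Σ_k (x_{k,i} - mean_i) · (x_{k,j} - mean_j), with n-1 = 3.
  S[X,X] = ((3.25)·(3.25) + (-1.75)·(-1.75) + (0.25)·(0.25) + (-1.75)·(-1.75)) / 3 = 16.75/3 = 5.5833
  S[X,Y] = ((3.25)·(-2.25) + (-1.75)·(-0.25) + (0.25)·(0.75) + (-1.75)·(1.75)) / 3 = -9.75/3 = -3.25
  S[Y,Y] = ((-2.25)·(-2.25) + (-0.25)·(-0.25) + (0.75)·(0.75) + (1.75)·(1.75)) / 3 = 8.75/3 = 2.9167

S is symmetric (S[j,i] = S[i,j]). Assembling:

S = [[5.5833, -3.25],
 [-3.25, 2.9167]]


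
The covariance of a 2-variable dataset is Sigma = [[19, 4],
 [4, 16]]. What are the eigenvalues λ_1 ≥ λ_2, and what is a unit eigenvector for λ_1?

Step 1 — characteristic polynomial of 2×2 Sigma:
  det(Sigma - λI) = λ² - trace · λ + det = 0.
  trace = 19 + 16 = 35, det = 19·16 - (4)² = 288.
Step 2 — discriminant:
  Δ = trace² - 4·det = 1225 - 1152 = 73.
Step 3 — eigenvalues:
  λ = (trace ± √Δ)/2 = (35 ± 8.544)/2,
  λ_1 = 21.772,  λ_2 = 13.228.

Step 4 — unit eigenvector for λ_1: solve (Sigma - λ_1 I)v = 0. First row:
  (19 - 21.772)·v_x + (4)·v_y = 0, i.e. (-2.772)·v_x + (4)·v_y = 0,
  so v ∝ (b, λ_1 - a) = (4, 2.772) = u.
  ||u|| = √((4)² + (2.772)²) = √(23.684) ≈ 4.8666,
  v_1 = u/||u|| ≈ (0.8219, 0.5696) (||v_1|| = 1).

λ_1 = 21.772,  λ_2 = 13.228;  v_1 ≈ (0.8219, 0.5696)


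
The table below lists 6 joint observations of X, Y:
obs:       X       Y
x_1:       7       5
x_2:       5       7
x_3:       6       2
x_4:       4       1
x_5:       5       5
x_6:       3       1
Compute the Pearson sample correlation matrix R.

Step 1 — column means:
  mean(X) = (7 + 5 + 6 + 4 + 5 + 3) / 6 = 30/6 = 5
  mean(Y) = (5 + 7 + 2 + 1 + 5 + 1) / 6 = 21/6 = 3.5

Step 2 — sample variances and covariances s[i,j] = (1/(n-1)) · Σ_k (x_{k,i} - mean_i) · (x_{k,j} - mean_j), with n-1 = 5:
  s[X,X] = ((2)·(2) + (0)·(0) + (1)·(1) + (-1)·(-1) + (0)·(0) + (-2)·(-2)) / 5 = 10/5 = 2
  s[X,Y] = ((2)·(1.5) + (0)·(3.5) + (1)·(-1.5) + (-1)·(-2.5) + (0)·(1.5) + (-2)·(-2.5)) / 5 = 9/5 = 1.8
  s[Y,Y] = ((1.5)·(1.5) + (3.5)·(3.5) + (-1.5)·(-1.5) + (-2.5)·(-2.5) + (1.5)·(1.5) + (-2.5)·(-2.5)) / 5 = 31.5/5 = 6.3
  Sample standard deviations s_i = √(s[i,i]):
  s(X) = √(2) = 1.4142
  s(Y) = √(6.3) = 2.51

Step 3 — r_{ij} = s_{ij} / (s_i · s_j):
  r[X,X] = 1 (diagonal).
  r[X,Y] = 1.8 / (1.4142 · 2.51) = 1.8 / 3.5496 = 0.5071
  r[Y,Y] = 1 (diagonal).

R is symmetric with unit diagonal. Assembling:

R = [[1, 0.5071],
 [0.5071, 1]]


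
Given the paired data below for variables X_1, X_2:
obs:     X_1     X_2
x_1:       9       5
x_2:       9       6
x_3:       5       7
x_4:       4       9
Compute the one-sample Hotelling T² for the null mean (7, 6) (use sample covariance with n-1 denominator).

Step 1 — sample mean vector:
  mean(X_1) = (9 + 9 + 5 + 4) / 4 = 27/4 = 6.75
  mean(X_2) = (5 + 6 + 7 + 9) / 4 = 27/4 = 6.75
  x̄ = (6.75, 6.75),  deviation x̄ - mu_0 = (6.75, 6.75) - (7, 6) = (-0.25, 0.75).

Step 2 — sample covariance matrix, S[i,j] = (1/(n-1)) · Σ_k (x_{k,i} - mean_i) · (x_{k,j} - mean_j), divisor n-1 = 3:
  S[X_1,X_1] = ((2.25)·(2.25) + (2.25)·(2.25) + (-1.75)·(-1.75) + (-2.75)·(-2.75)) / 3 = 20.75/3 = 6.9167
  S[X_1,X_2] = ((2.25)·(-1.75) + (2.25)·(-0.75) + (-1.75)·(0.25) + (-2.75)·(2.25)) / 3 = -12.25/3 = -4.0833
  S[X_2,X_2] = ((-1.75)·(-1.75) + (-0.75)·(-0.75) + (0.25)·(0.25) + (2.25)·(2.25)) / 3 = 8.75/3 = 2.9167
  S = [[6.9167, -4.0833],
 [-4.0833, 2.9167]].

Step 3 — invert S. det(S) = 6.9167·2.9167 - (-4.0833)² = 3.5.
  S^{-1} = (1/det) · [[d, -b], [-b, a]] = [[0.8333, 1.1667],
 [1.1667, 1.9762]].

Step 4 — quadratic form (x̄ - mu_0)^T · S^{-1} · (x̄ - mu_0):
  S^{-1} · (x̄ - mu_0) = (0.6667, 1.1905),
  (x̄ - mu_0)^T · [...] = (-0.25)·(0.6667) + (0.75)·(1.1905) = 0.7262.

Step 5 — scale by n: T² = 4 · 0.7262 = 2.9048.

T² ≈ 2.9048


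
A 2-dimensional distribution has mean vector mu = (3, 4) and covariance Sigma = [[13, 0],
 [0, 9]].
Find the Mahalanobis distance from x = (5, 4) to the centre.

Step 1 — centre the observation: (x - mu) = (2, 0).

Step 2 — invert Sigma. det(Sigma) = 13·9 - (0)² = 117.
  Sigma^{-1} = (1/det) · [[d, -b], [-b, a]] = [[0.0769, 0],
 [0, 0.1111]].

Step 3 — form the quadratic (x - mu)^T · Sigma^{-1} · (x - mu):
  Sigma^{-1} · (x - mu) = (0.1538, 0).
  (x - mu)^T · [Sigma^{-1} · (x - mu)] = (2)·(0.1538) + (0)·(0) = 0.3077.

Step 4 — take square root: d = √(0.3077) ≈ 0.5547.

d(x, mu) = √(0.3077) ≈ 0.5547


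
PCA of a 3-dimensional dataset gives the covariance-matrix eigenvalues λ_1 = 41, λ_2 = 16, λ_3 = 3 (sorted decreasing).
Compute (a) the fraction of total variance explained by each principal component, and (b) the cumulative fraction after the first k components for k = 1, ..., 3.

Step 1 — total variance = trace(Sigma) = Σ λ_i = 41 + 16 + 3 = 60.

Step 2 — fraction explained by component i = λ_i / Σ λ:
  PC1: 41/60 = 0.6833
  PC2: 16/60 = 0.2667
  PC3: 3/60 = 0.05

Step 3 — cumulative fraction after k components = (λ_1 + ... + λ_k) / Σ λ:
  k = 1: 41/60 = 0.6833
  k = 2: (41 + 16)/60 = 57/60 = 0.95
  k = 3: (41 + 16 + 3)/60 = 60/60 = 1

Summary (fraction, with percent):

explained: PC1 0.6833 (68.33%), PC2 0.2667 (26.67%), PC3 0.05 (5%);  cumulative: 0.6833, 0.95, 1


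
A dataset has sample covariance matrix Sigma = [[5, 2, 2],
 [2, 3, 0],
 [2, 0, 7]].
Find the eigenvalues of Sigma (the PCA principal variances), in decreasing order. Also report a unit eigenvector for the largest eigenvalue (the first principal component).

Step 1 — characteristic polynomial p(λ) = det(λI - Sigma) = λ³ - tr·λ² + c_1·λ - det, where tr = trace, c_1 = sum of the principal 2×2 minors, det = det(Sigma):
  tr = 5 + 3 + 7 = 15,
  c_1 = (5·3 - (2)²) + (5·7 - (2)²) + (3·7 - (0)²) = 11 + 31 + 21 = 63,
  det = 5·(3·7 - (0)²) - (2)·((2)·7 - (0)·(2)) + (2)·((2)·(0) - 3·(2)) = 5·(21) - (2)·(14) + (2)·(-6) = 65.
  So p(λ) = λ³ - 15λ² + 63λ - 65.
Step 2 — look for an integer root (rational root theorem: any rational root is an integer divisor of 65). Testing λ = 5:
  p(5) = 125 - 375 + 315 - 65 = 0  ✓
  Dividing out (λ - 5): p(λ) = (λ - 5)(λ² - 10λ + 13).
Step 3 — remaining eigenvalues from the quadratic λ² - 10λ + 13 = 0:
  Δ = 10² - 4·13 = 100 - 52 = 48,  λ = (10 ± √48)/2 = (10 ± 6.9282)/2 ≈ 8.4641 or 1.5359.
  Sorted: λ_1 = 8.4641,  λ_2 = 5,  λ_3 = 1.5359  (check: sum = 15 = tr ✓).

Step 4 — unit eigenvector for λ_1 ≈ 8.4641: v spans the null space of (Sigma - λ_1 I), whose rows are
  r_1 = (-3.4641, 2, 2),  r_2 = (2, -5.4641, 0),  r_3 = (2, 0, -1.4641).
  v is orthogonal to every row, so take v ∝ r_1 × r_2 = ((2)·(0) - (2)·(-5.4641), (2)·(2) - (-3.4641)·(0), (-3.4641)·(-5.4641) - (2)·(2)) ≈ (10.9282, 4, 14.9282).
  Let u = (10.9282, 4, 14.9282).
  ||u|| = √((10.9282)² + (4)² + (14.9282)²) = √(358.2769) ≈ 18.9282,  v_1 = u/||u|| ≈ (0.5774, 0.2113, 0.7887) (||v_1|| = 1).

λ_1 = 8.4641,  λ_2 = 5,  λ_3 = 1.5359;  v_1 ≈ (0.5774, 0.2113, 0.7887)


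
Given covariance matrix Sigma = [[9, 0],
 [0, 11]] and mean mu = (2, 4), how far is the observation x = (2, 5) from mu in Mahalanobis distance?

Step 1 — centre the observation: (x - mu) = (0, 1).

Step 2 — invert Sigma. det(Sigma) = 9·11 - (0)² = 99.
  Sigma^{-1} = (1/det) · [[d, -b], [-b, a]] = [[0.1111, 0],
 [0, 0.0909]].

Step 3 — form the quadratic (x - mu)^T · Sigma^{-1} · (x - mu):
  Sigma^{-1} · (x - mu) = (0, 0.0909).
  (x - mu)^T · [Sigma^{-1} · (x - mu)] = (0)·(0) + (1)·(0.0909) = 0.0909.

Step 4 — take square root: d = √(0.0909) ≈ 0.3015.

d(x, mu) = √(0.0909) ≈ 0.3015


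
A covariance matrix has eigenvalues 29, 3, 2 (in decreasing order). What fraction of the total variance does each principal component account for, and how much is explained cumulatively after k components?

Step 1 — total variance = trace(Sigma) = Σ λ_i = 29 + 3 + 2 = 34.

Step 2 — fraction explained by component i = λ_i / Σ λ:
  PC1: 29/34 = 0.8529
  PC2: 3/34 = 0.0882
  PC3: 2/34 = 0.0588

Step 3 — cumulative fraction after k components = (λ_1 + ... + λ_k) / Σ λ:
  k = 1: 29/34 = 0.8529
  k = 2: (29 + 3)/34 = 32/34 = 0.9412
  k = 3: (29 + 3 + 2)/34 = 34/34 = 1

Summary (fraction, with percent):

explained: PC1 0.8529 (85.29%), PC2 0.0882 (8.82%), PC3 0.0588 (5.88%);  cumulative: 0.8529, 0.9412, 1


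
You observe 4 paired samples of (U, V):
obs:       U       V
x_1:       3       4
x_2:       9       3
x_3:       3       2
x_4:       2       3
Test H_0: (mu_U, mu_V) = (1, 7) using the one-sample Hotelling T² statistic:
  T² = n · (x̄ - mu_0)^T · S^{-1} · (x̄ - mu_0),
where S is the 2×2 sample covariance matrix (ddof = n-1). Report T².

Step 1 — sample mean vector:
  mean(U) = (3 + 9 + 3 + 2) / 4 = 17/4 = 4.25
  mean(V) = (4 + 3 + 2 + 3) / 4 = 12/4 = 3
  x̄ = (4.25, 3),  deviation x̄ - mu_0 = (4.25, 3) - (1, 7) = (3.25, -4).

Step 2 — sample covariance matrix, S[i,j] = (1/(n-1)) · Σ_k (x_{k,i} - mean_i) · (x_{k,j} - mean_j), divisor n-1 = 3:
  S[U,U] = ((-1.25)·(-1.25) + (4.75)·(4.75) + (-1.25)·(-1.25) + (-2.25)·(-2.25)) / 3 = 30.75/3 = 10.25
  S[U,V] = ((-1.25)·(1) + (4.75)·(0) + (-1.25)·(-1) + (-2.25)·(0)) / 3 = 0/3 = 0
  S[V,V] = ((1)·(1) + (0)·(0) + (-1)·(-1) + (0)·(0)) / 3 = 2/3 = 0.6667
  S = [[10.25, 0],
 [0, 0.6667]].

Step 3 — invert S. det(S) = 10.25·0.6667 - (0)² = 6.8333.
  S^{-1} = (1/det) · [[d, -b], [-b, a]] = [[0.0976, 0],
 [0, 1.5]].

Step 4 — quadratic form (x̄ - mu_0)^T · S^{-1} · (x̄ - mu_0):
  S^{-1} · (x̄ - mu_0) = (0.3171, -6),
  (x̄ - mu_0)^T · [...] = (3.25)·(0.3171) + (-4)·(-6) = 25.0305.

Step 5 — scale by n: T² = 4 · 25.0305 = 100.122.

T² ≈ 100.122
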